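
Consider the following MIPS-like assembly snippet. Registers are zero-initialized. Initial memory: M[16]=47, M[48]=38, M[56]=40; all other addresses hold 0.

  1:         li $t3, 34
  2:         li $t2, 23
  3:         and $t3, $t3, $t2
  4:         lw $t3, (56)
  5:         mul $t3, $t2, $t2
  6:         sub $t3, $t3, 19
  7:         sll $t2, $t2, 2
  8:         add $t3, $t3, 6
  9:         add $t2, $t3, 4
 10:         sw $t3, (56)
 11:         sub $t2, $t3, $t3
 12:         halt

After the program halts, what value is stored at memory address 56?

516

after li $t3, 34: $t3=34
after li $t2, 23: $t2=23
after and $t3, $t3, $t2: $t3=34&23=2
after lw $t3, (56): $t3=M[56]=40
after mul $t3, $t2, $t2: $t3=23*23=529
after sub $t3, $t3, 19: $t3=529-19=510
after sll $t2, $t2, 2: $t2=23<<2=92
after add $t3, $t3, 6: $t3=510+6=516
after add $t2, $t3, 4: $t2=516+4=520
sw $t3, (56) → M[56]=516
after sub $t2, $t3, $t3: $t2=516-516=0
halt.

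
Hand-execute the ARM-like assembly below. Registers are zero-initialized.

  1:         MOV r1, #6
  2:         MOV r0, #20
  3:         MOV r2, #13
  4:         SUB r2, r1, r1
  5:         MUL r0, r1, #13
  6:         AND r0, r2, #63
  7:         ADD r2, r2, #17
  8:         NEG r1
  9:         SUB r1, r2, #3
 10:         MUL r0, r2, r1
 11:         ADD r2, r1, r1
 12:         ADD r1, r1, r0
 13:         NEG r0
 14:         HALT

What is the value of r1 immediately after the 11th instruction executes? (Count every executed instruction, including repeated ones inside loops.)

14

after MOV r1, #6: r1=6
after MOV r0, #20: r0=20
after MOV r2, #13: r2=13
after SUB r2, r1, r1: r2=6-6=0
after MUL r0, r1, #13: r0=6*13=78
after AND r0, r2, #63: r0=0&63=0
after ADD r2, r2, #17: r2=0+17=17
after NEG r1: r1=-(6)=-6
after SUB r1, r2, #3: r1=17-3=14
after MUL r0, r2, r1: r0=17*14=238
after ADD r2, r1, r1: r2=14+14=28
After step 11: r1 = 14.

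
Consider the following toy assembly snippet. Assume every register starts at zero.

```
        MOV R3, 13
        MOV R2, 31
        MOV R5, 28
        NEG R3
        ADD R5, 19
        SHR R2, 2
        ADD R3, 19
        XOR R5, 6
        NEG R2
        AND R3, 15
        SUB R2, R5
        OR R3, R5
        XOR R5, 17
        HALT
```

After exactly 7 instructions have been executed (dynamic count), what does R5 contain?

MOV R3, 13 → R3=13
MOV R2, 31 → R2=31
MOV R5, 28 → R5=28
NEG R3 → R3=-(13)=-13
ADD R5, 19 → R5=28+19=47
SHR R2, 2 → R2=31>>2=7
ADD R3, 19 → R3=(-13)+19=6
After step 7: R5 = 47.

47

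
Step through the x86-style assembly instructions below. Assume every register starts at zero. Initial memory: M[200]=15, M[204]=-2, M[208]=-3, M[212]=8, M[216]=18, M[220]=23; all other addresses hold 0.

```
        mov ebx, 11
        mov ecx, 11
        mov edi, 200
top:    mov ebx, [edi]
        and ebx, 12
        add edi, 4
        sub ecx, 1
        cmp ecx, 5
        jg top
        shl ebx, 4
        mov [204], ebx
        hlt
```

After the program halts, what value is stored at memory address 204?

64

after mov ebx, 11: ebx=11
after mov ecx, 11: ecx=11
after mov edi, 200: edi=200
after mov ebx, [edi]: ebx=M[200]=15
after and ebx, 12: ebx=15&12=12
after add edi, 4: edi=200+4=204
after sub ecx, 1: ecx=11-1=10
cmp ecx, 5  (cmp 10,5)
jg top: taken
after mov ebx, [edi]: ebx=M[204]=-2
after and ebx, 12: ebx=(-2)&12=12
after add edi, 4: edi=204+4=208
after sub ecx, 1: ecx=10-1=9
cmp ecx, 5  (cmp 9,5)
jg top: taken
after mov ebx, [edi]: ebx=M[208]=-3
after and ebx, 12: ebx=(-3)&12=12
after add edi, 4: edi=208+4=212
after sub ecx, 1: ecx=9-1=8
cmp ecx, 5  (cmp 8,5)
jg top: taken
after mov ebx, [edi]: ebx=M[212]=8
after and ebx, 12: ebx=8&12=8
after add edi, 4: edi=212+4=216
after sub ecx, 1: ecx=8-1=7
cmp ecx, 5  (cmp 7,5)
jg top: taken
after mov ebx, [edi]: ebx=M[216]=18
after and ebx, 12: ebx=18&12=0
after add edi, 4: edi=216+4=220
after sub ecx, 1: ecx=7-1=6
cmp ecx, 5  (cmp 6,5)
jg top: taken
after mov ebx, [edi]: ebx=M[220]=23
after and ebx, 12: ebx=23&12=4
after add edi, 4: edi=220+4=224
after sub ecx, 1: ecx=6-1=5
cmp ecx, 5  (cmp 5,5)
jg top: not taken
after shl ebx, 4: ebx=4<<4=64
mov [204], ebx → M[204]=64
halt.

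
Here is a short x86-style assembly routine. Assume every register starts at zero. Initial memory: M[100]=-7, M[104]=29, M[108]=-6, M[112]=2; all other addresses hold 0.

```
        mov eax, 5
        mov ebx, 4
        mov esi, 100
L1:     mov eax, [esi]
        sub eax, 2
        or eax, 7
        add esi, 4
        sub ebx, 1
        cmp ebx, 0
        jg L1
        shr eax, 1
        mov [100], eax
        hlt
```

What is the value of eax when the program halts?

3

eax=5
ebx=4
esi=100
eax=M[100]=-7
eax=(-7)-2=-9
eax=(-9)|7=-9
esi=100+4=104
ebx=4-1=3
cmp ebx, 0  (cmp 3,0)
jg L1: taken
eax=M[104]=29
eax=29-2=27
eax=27|7=31
esi=104+4=108
ebx=3-1=2
cmp ebx, 0  (cmp 2,0)
jg L1: taken
eax=M[108]=-6
eax=(-6)-2=-8
eax=(-8)|7=-1
esi=108+4=112
ebx=2-1=1
cmp ebx, 0  (cmp 1,0)
jg L1: taken
eax=M[112]=2
eax=2-2=0
eax=0|7=7
esi=112+4=116
ebx=1-1=0
cmp ebx, 0  (cmp 0,0)
jg L1: not taken
eax=7>>1=3
mov [100], eax → M[100]=3
halt.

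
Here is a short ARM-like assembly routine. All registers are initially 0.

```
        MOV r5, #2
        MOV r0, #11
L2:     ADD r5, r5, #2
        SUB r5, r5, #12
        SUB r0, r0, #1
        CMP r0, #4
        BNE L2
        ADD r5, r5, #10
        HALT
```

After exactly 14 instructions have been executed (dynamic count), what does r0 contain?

r5=2
r0=11
r5=2+2=4
r5=4-12=-8
r0=11-1=10
CMP r0, #4  (cmp 10,4)
BNE L2: taken
r5=(-8)+2=-6
r5=(-6)-12=-18
r0=10-1=9
CMP r0, #4  (cmp 9,4)
BNE L2: taken
r5=(-18)+2=-16
r5=(-16)-12=-28
After step 14: r0 = 9.

9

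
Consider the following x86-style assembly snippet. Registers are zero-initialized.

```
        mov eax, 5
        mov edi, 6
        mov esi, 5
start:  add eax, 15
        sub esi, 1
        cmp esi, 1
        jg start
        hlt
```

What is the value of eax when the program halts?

eax=5
edi=6
esi=5
eax=5+15=20
esi=5-1=4
cmp esi, 1  (cmp 4,1)
jg start: taken
eax=20+15=35
esi=4-1=3
cmp esi, 1  (cmp 3,1)
jg start: taken
eax=35+15=50
esi=3-1=2
cmp esi, 1  (cmp 2,1)
jg start: taken
eax=50+15=65
esi=2-1=1
cmp esi, 1  (cmp 1,1)
jg start: not taken
halt.

65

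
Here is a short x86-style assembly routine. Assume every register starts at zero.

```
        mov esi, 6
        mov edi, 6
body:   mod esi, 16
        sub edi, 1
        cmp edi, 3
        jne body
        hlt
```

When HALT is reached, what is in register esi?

esi=6
edi=6
esi=6%16=6
edi=6-1=5
cmp edi, 3  (cmp 5,3)
jne body: taken
esi=6%16=6
edi=5-1=4
cmp edi, 3  (cmp 4,3)
jne body: taken
esi=6%16=6
edi=4-1=3
cmp edi, 3  (cmp 3,3)
jne body: not taken
halt.

6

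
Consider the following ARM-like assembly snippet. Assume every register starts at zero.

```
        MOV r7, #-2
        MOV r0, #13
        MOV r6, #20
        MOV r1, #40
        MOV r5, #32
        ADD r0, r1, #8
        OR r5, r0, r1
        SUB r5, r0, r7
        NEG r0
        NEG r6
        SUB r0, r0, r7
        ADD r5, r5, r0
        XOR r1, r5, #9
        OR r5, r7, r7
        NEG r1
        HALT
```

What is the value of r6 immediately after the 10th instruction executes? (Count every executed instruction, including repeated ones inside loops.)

MOV r7, #-2 → r7=-2
MOV r0, #13 → r0=13
MOV r6, #20 → r6=20
MOV r1, #40 → r1=40
MOV r5, #32 → r5=32
ADD r0, r1, #8 → r0=40+8=48
OR r5, r0, r1 → r5=48|40=56
SUB r5, r0, r7 → r5=48-(-2)=50
NEG r0 → r0=-(48)=-48
NEG r6 → r6=-(20)=-20
After step 10: r6 = -20.

-20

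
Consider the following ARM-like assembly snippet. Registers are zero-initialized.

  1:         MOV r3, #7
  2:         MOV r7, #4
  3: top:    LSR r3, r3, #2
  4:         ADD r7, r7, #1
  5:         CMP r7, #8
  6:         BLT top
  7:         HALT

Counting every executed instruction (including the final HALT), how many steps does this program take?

MOV r3, #7 → r3=7
MOV r7, #4 → r7=4
LSR r3, r3, #2 → r3=7>>2=1
ADD r7, r7, #1 → r7=4+1=5
CMP r7, #8  (cmp 5,8)
BLT top: taken
LSR r3, r3, #2 → r3=1>>2=0
ADD r7, r7, #1 → r7=5+1=6
CMP r7, #8  (cmp 6,8)
BLT top: taken
LSR r3, r3, #2 → r3=0>>2=0
ADD r7, r7, #1 → r7=6+1=7
CMP r7, #8  (cmp 7,8)
BLT top: taken
LSR r3, r3, #2 → r3=0>>2=0
ADD r7, r7, #1 → r7=7+1=8
CMP r7, #8  (cmp 8,8)
BLT top: not taken
halt.
Total executed instructions: 19.

19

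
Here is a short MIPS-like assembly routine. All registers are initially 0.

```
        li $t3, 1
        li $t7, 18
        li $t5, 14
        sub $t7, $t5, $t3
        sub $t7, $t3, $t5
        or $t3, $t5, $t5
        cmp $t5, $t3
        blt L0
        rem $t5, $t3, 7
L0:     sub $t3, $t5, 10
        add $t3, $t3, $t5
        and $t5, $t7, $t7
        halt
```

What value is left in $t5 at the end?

after li $t3, 1: $t3=1
after li $t7, 18: $t7=18
after li $t5, 14: $t5=14
after sub $t7, $t5, $t3: $t7=14-1=13
after sub $t7, $t3, $t5: $t7=1-14=-13
after or $t3, $t5, $t5: $t3=14|14=14
cmp $t5, $t3  (cmp 14,14)
blt L0: not taken
after rem $t5, $t3, 7: $t5=14%7=0
after sub $t3, $t5, 10: $t3=0-10=-10
after add $t3, $t3, $t5: $t3=(-10)+0=-10
after and $t5, $t7, $t7: $t5=(-13)&(-13)=-13
halt.

-13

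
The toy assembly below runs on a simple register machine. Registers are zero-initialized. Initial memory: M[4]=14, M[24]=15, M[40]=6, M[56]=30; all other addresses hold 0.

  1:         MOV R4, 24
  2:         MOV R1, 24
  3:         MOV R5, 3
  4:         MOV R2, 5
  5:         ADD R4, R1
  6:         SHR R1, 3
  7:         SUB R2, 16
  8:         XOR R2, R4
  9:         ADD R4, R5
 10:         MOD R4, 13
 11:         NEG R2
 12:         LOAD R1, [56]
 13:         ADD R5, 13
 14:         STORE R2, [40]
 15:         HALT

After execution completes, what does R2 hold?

MOV R4, 24 → R4=24
MOV R1, 24 → R1=24
MOV R5, 3 → R5=3
MOV R2, 5 → R2=5
ADD R4, R1 → R4=24+24=48
SHR R1, 3 → R1=24>>3=3
SUB R2, 16 → R2=5-16=-11
XOR R2, R4 → R2=(-11)^48=-59
ADD R4, R5 → R4=48+3=51
MOD R4, 13 → R4=51%13=12
NEG R2 → R2=-(-59)=59
LOAD R1, [56] → R1=M[56]=30
ADD R5, 13 → R5=3+13=16
STORE R2, [40] → M[40]=59
halt.

59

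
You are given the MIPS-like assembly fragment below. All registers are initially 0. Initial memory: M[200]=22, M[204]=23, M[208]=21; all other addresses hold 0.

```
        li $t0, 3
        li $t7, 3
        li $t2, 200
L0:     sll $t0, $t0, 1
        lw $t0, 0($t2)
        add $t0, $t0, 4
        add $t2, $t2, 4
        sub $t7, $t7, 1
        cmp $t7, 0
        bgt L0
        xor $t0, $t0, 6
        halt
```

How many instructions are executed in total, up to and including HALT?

26

$t0=3
$t7=3
$t2=200
$t0=3<<1=6
$t0=M[200]=22
$t0=22+4=26
$t2=200+4=204
$t7=3-1=2
cmp $t7, 0  (cmp 2,0)
bgt L0: taken
$t0=26<<1=52
$t0=M[204]=23
$t0=23+4=27
$t2=204+4=208
$t7=2-1=1
cmp $t7, 0  (cmp 1,0)
bgt L0: taken
$t0=27<<1=54
$t0=M[208]=21
$t0=21+4=25
$t2=208+4=212
$t7=1-1=0
cmp $t7, 0  (cmp 0,0)
bgt L0: not taken
$t0=25^6=31
halt.
Total executed instructions: 26.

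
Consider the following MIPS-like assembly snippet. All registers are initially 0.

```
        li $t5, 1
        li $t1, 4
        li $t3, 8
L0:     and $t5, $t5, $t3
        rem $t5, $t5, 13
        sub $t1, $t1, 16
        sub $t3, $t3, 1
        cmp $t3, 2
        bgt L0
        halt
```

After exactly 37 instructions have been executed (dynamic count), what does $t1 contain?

after li $t5, 1: $t5=1
after li $t1, 4: $t1=4
after li $t3, 8: $t3=8
after and $t5, $t5, $t3: $t5=1&8=0
after rem $t5, $t5, 13: $t5=0%13=0
after sub $t1, $t1, 16: $t1=4-16=-12
after sub $t3, $t3, 1: $t3=8-1=7
cmp $t3, 2  (cmp 7,2)
bgt L0: taken
after and $t5, $t5, $t3: $t5=0&7=0
after rem $t5, $t5, 13: $t5=0%13=0
after sub $t1, $t1, 16: $t1=(-12)-16=-28
after sub $t3, $t3, 1: $t3=7-1=6
cmp $t3, 2  (cmp 6,2)
bgt L0: taken
after and $t5, $t5, $t3: $t5=0&6=0
after rem $t5, $t5, 13: $t5=0%13=0
after sub $t1, $t1, 16: $t1=(-28)-16=-44
after sub $t3, $t3, 1: $t3=6-1=5
cmp $t3, 2  (cmp 5,2)
bgt L0: taken
after and $t5, $t5, $t3: $t5=0&5=0
after rem $t5, $t5, 13: $t5=0%13=0
after sub $t1, $t1, 16: $t1=(-44)-16=-60
after sub $t3, $t3, 1: $t3=5-1=4
cmp $t3, 2  (cmp 4,2)
bgt L0: taken
after and $t5, $t5, $t3: $t5=0&4=0
after rem $t5, $t5, 13: $t5=0%13=0
after sub $t1, $t1, 16: $t1=(-60)-16=-76
after sub $t3, $t3, 1: $t3=4-1=3
cmp $t3, 2  (cmp 3,2)
bgt L0: taken
after and $t5, $t5, $t3: $t5=0&3=0
after rem $t5, $t5, 13: $t5=0%13=0
after sub $t1, $t1, 16: $t1=(-76)-16=-92
after sub $t3, $t3, 1: $t3=3-1=2
After step 37: $t1 = -92.

-92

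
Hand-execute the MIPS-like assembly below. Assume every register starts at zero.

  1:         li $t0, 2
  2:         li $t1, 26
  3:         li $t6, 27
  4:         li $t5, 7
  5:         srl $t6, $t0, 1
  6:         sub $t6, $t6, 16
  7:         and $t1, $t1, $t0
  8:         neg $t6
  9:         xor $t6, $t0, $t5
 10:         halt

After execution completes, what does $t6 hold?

5

li $t0, 2 → $t0=2
li $t1, 26 → $t1=26
li $t6, 27 → $t6=27
li $t5, 7 → $t5=7
srl $t6, $t0, 1 → $t6=2>>1=1
sub $t6, $t6, 16 → $t6=1-16=-15
and $t1, $t1, $t0 → $t1=26&2=2
neg $t6 → $t6=-(-15)=15
xor $t6, $t0, $t5 → $t6=2^7=5
halt.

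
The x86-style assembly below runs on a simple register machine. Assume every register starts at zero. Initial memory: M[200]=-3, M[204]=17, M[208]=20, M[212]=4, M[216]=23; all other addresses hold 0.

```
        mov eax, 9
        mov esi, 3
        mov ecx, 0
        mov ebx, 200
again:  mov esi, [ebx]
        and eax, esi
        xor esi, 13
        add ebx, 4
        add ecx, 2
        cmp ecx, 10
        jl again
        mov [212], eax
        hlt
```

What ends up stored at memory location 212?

eax=9
esi=3
ecx=0
ebx=200
esi=M[200]=-3
eax=9&(-3)=9
esi=(-3)^13=-16
ebx=200+4=204
ecx=0+2=2
cmp ecx, 10  (cmp 2,10)
jl again: taken
esi=M[204]=17
eax=9&17=1
esi=17^13=28
ebx=204+4=208
ecx=2+2=4
cmp ecx, 10  (cmp 4,10)
jl again: taken
esi=M[208]=20
eax=1&20=0
esi=20^13=25
ebx=208+4=212
ecx=4+2=6
cmp ecx, 10  (cmp 6,10)
jl again: taken
esi=M[212]=4
eax=0&4=0
esi=4^13=9
ebx=212+4=216
ecx=6+2=8
cmp ecx, 10  (cmp 8,10)
jl again: taken
esi=M[216]=23
eax=0&23=0
esi=23^13=26
ebx=216+4=220
ecx=8+2=10
cmp ecx, 10  (cmp 10,10)
jl again: not taken
mov [212], eax → M[212]=0
halt.

0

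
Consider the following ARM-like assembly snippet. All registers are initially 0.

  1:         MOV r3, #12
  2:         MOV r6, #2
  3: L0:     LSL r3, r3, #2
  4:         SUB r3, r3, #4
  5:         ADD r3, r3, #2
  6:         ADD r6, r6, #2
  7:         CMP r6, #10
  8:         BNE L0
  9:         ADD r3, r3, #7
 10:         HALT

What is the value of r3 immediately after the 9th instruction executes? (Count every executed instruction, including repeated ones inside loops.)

MOV r3, #12 → r3=12
MOV r6, #2 → r6=2
LSL r3, r3, #2 → r3=12<<2=48
SUB r3, r3, #4 → r3=48-4=44
ADD r3, r3, #2 → r3=44+2=46
ADD r6, r6, #2 → r6=2+2=4
CMP r6, #10  (cmp 4,10)
BNE L0: taken
LSL r3, r3, #2 → r3=46<<2=184
After step 9: r3 = 184.

184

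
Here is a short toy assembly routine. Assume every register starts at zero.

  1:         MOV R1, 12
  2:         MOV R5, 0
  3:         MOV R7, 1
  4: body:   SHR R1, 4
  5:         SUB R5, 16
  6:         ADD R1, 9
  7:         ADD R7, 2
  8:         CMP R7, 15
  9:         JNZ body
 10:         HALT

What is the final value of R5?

-112

MOV R1, 12 → R1=12
MOV R5, 0 → R5=0
MOV R7, 1 → R7=1
SHR R1, 4 → R1=12>>4=0
SUB R5, 16 → R5=0-16=-16
ADD R1, 9 → R1=0+9=9
ADD R7, 2 → R7=1+2=3
CMP R7, 15  (cmp 3,15)
JNZ body: taken
SHR R1, 4 → R1=9>>4=0
SUB R5, 16 → R5=(-16)-16=-32
ADD R1, 9 → R1=0+9=9
ADD R7, 2 → R7=3+2=5
CMP R7, 15  (cmp 5,15)
JNZ body: taken
SHR R1, 4 → R1=9>>4=0
SUB R5, 16 → R5=(-32)-16=-48
ADD R1, 9 → R1=0+9=9
ADD R7, 2 → R7=5+2=7
CMP R7, 15  (cmp 7,15)
JNZ body: taken
SHR R1, 4 → R1=9>>4=0
SUB R5, 16 → R5=(-48)-16=-64
ADD R1, 9 → R1=0+9=9
ADD R7, 2 → R7=7+2=9
CMP R7, 15  (cmp 9,15)
JNZ body: taken
SHR R1, 4 → R1=9>>4=0
SUB R5, 16 → R5=(-64)-16=-80
ADD R1, 9 → R1=0+9=9
ADD R7, 2 → R7=9+2=11
CMP R7, 15  (cmp 11,15)
JNZ body: taken
SHR R1, 4 → R1=9>>4=0
SUB R5, 16 → R5=(-80)-16=-96
ADD R1, 9 → R1=0+9=9
ADD R7, 2 → R7=11+2=13
CMP R7, 15  (cmp 13,15)
JNZ body: taken
SHR R1, 4 → R1=9>>4=0
SUB R5, 16 → R5=(-96)-16=-112
ADD R1, 9 → R1=0+9=9
ADD R7, 2 → R7=13+2=15
CMP R7, 15  (cmp 15,15)
JNZ body: not taken
halt.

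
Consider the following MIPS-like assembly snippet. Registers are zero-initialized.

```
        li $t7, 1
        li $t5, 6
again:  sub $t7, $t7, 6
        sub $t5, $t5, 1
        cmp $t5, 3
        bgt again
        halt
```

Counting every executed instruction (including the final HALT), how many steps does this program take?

15

li $t7, 1 → $t7=1
li $t5, 6 → $t5=6
sub $t7, $t7, 6 → $t7=1-6=-5
sub $t5, $t5, 1 → $t5=6-1=5
cmp $t5, 3  (cmp 5,3)
bgt again: taken
sub $t7, $t7, 6 → $t7=(-5)-6=-11
sub $t5, $t5, 1 → $t5=5-1=4
cmp $t5, 3  (cmp 4,3)
bgt again: taken
sub $t7, $t7, 6 → $t7=(-11)-6=-17
sub $t5, $t5, 1 → $t5=4-1=3
cmp $t5, 3  (cmp 3,3)
bgt again: not taken
halt.
Total executed instructions: 15.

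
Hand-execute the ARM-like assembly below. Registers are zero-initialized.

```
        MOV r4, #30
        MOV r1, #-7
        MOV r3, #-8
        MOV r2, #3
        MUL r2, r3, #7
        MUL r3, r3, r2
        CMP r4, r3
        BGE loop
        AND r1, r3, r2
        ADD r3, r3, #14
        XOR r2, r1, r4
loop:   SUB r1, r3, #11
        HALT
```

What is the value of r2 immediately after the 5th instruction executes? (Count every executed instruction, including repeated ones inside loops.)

after MOV r4, #30: r4=30
after MOV r1, #-7: r1=-7
after MOV r3, #-8: r3=-8
after MOV r2, #3: r2=3
after MUL r2, r3, #7: r2=(-8)*7=-56
After step 5: r2 = -56.

-56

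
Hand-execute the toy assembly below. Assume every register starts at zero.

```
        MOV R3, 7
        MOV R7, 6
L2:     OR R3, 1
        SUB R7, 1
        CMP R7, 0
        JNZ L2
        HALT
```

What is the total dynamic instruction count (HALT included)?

27

R3=7
R7=6
R3=7|1=7
R7=6-1=5
CMP R7, 0  (cmp 5,0)
JNZ L2: taken
R3=7|1=7
R7=5-1=4
CMP R7, 0  (cmp 4,0)
JNZ L2: taken
R3=7|1=7
R7=4-1=3
CMP R7, 0  (cmp 3,0)
JNZ L2: taken
R3=7|1=7
R7=3-1=2
CMP R7, 0  (cmp 2,0)
JNZ L2: taken
R3=7|1=7
R7=2-1=1
CMP R7, 0  (cmp 1,0)
JNZ L2: taken
R3=7|1=7
R7=1-1=0
CMP R7, 0  (cmp 0,0)
JNZ L2: not taken
halt.
Total executed instructions: 27.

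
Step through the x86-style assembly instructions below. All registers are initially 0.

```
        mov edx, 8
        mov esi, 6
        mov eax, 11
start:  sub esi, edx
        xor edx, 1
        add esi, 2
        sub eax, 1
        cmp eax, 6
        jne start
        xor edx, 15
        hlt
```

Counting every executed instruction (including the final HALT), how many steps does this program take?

35

mov edx, 8 → edx=8
mov esi, 6 → esi=6
mov eax, 11 → eax=11
sub esi, edx → esi=6-8=-2
xor edx, 1 → edx=8^1=9
add esi, 2 → esi=(-2)+2=0
sub eax, 1 → eax=11-1=10
cmp eax, 6  (cmp 10,6)
jne start: taken
sub esi, edx → esi=0-9=-9
xor edx, 1 → edx=9^1=8
add esi, 2 → esi=(-9)+2=-7
sub eax, 1 → eax=10-1=9
cmp eax, 6  (cmp 9,6)
jne start: taken
sub esi, edx → esi=(-7)-8=-15
xor edx, 1 → edx=8^1=9
add esi, 2 → esi=(-15)+2=-13
sub eax, 1 → eax=9-1=8
cmp eax, 6  (cmp 8,6)
jne start: taken
sub esi, edx → esi=(-13)-9=-22
xor edx, 1 → edx=9^1=8
add esi, 2 → esi=(-22)+2=-20
sub eax, 1 → eax=8-1=7
cmp eax, 6  (cmp 7,6)
jne start: taken
sub esi, edx → esi=(-20)-8=-28
xor edx, 1 → edx=8^1=9
add esi, 2 → esi=(-28)+2=-26
sub eax, 1 → eax=7-1=6
cmp eax, 6  (cmp 6,6)
jne start: not taken
xor edx, 15 → edx=9^15=6
halt.
Total executed instructions: 35.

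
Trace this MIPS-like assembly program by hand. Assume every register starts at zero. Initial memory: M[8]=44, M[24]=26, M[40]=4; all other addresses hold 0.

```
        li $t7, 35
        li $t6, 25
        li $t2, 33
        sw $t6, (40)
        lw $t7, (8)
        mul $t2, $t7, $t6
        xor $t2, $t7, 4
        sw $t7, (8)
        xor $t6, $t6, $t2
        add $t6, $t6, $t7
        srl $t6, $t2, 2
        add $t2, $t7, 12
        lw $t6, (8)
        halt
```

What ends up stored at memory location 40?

25

after li $t7, 35: $t7=35
after li $t6, 25: $t6=25
after li $t2, 33: $t2=33
sw $t6, (40) → M[40]=25
after lw $t7, (8): $t7=M[8]=44
after mul $t2, $t7, $t6: $t2=44*25=1100
after xor $t2, $t7, 4: $t2=44^4=40
sw $t7, (8) → M[8]=44
after xor $t6, $t6, $t2: $t6=25^40=49
after add $t6, $t6, $t7: $t6=49+44=93
after srl $t6, $t2, 2: $t6=40>>2=10
after add $t2, $t7, 12: $t2=44+12=56
after lw $t6, (8): $t6=M[8]=44
halt.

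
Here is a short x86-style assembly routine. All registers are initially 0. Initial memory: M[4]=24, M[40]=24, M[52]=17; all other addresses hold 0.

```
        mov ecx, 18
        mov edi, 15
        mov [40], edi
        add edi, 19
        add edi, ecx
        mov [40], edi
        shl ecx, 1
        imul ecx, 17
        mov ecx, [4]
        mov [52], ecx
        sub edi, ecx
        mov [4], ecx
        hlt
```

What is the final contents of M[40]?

ecx=18
edi=15
mov [40], edi → M[40]=15
edi=15+19=34
edi=34+18=52
mov [40], edi → M[40]=52
ecx=18<<1=36
ecx=36*17=612
ecx=M[4]=24
mov [52], ecx → M[52]=24
edi=52-24=28
mov [4], ecx → M[4]=24
halt.

52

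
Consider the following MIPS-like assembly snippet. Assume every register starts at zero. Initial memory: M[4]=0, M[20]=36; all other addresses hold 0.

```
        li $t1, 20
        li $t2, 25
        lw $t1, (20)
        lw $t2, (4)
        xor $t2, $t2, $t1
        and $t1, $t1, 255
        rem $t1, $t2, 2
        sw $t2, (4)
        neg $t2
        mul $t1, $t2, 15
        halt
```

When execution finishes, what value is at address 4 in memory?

after li $t1, 20: $t1=20
after li $t2, 25: $t2=25
after lw $t1, (20): $t1=M[20]=36
after lw $t2, (4): $t2=M[4]=0
after xor $t2, $t2, $t1: $t2=0^36=36
after and $t1, $t1, 255: $t1=36&255=36
after rem $t1, $t2, 2: $t1=36%2=0
sw $t2, (4) → M[4]=36
after neg $t2: $t2=-(36)=-36
after mul $t1, $t2, 15: $t1=(-36)*15=-540
halt.

36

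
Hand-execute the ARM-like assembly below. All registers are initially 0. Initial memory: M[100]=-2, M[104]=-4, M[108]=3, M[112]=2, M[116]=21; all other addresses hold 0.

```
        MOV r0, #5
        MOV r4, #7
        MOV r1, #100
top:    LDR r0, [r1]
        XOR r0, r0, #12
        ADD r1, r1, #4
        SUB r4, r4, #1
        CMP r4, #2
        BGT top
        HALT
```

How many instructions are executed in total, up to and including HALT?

after MOV r0, #5: r0=5
after MOV r4, #7: r4=7
after MOV r1, #100: r1=100
after LDR r0, [r1]: r0=M[100]=-2
after XOR r0, r0, #12: r0=(-2)^12=-14
after ADD r1, r1, #4: r1=100+4=104
after SUB r4, r4, #1: r4=7-1=6
CMP r4, #2  (cmp 6,2)
BGT top: taken
after LDR r0, [r1]: r0=M[104]=-4
after XOR r0, r0, #12: r0=(-4)^12=-16
after ADD r1, r1, #4: r1=104+4=108
after SUB r4, r4, #1: r4=6-1=5
CMP r4, #2  (cmp 5,2)
BGT top: taken
after LDR r0, [r1]: r0=M[108]=3
after XOR r0, r0, #12: r0=3^12=15
after ADD r1, r1, #4: r1=108+4=112
after SUB r4, r4, #1: r4=5-1=4
CMP r4, #2  (cmp 4,2)
BGT top: taken
after LDR r0, [r1]: r0=M[112]=2
after XOR r0, r0, #12: r0=2^12=14
after ADD r1, r1, #4: r1=112+4=116
after SUB r4, r4, #1: r4=4-1=3
CMP r4, #2  (cmp 3,2)
BGT top: taken
after LDR r0, [r1]: r0=M[116]=21
after XOR r0, r0, #12: r0=21^12=25
after ADD r1, r1, #4: r1=116+4=120
after SUB r4, r4, #1: r4=3-1=2
CMP r4, #2  (cmp 2,2)
BGT top: not taken
halt.
Total executed instructions: 34.

34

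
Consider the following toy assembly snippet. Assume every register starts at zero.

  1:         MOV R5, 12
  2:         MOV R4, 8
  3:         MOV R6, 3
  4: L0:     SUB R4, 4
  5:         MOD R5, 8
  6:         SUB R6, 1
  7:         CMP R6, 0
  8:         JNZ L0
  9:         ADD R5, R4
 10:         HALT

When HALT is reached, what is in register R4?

MOV R5, 12 → R5=12
MOV R4, 8 → R4=8
MOV R6, 3 → R6=3
SUB R4, 4 → R4=8-4=4
MOD R5, 8 → R5=12%8=4
SUB R6, 1 → R6=3-1=2
CMP R6, 0  (cmp 2,0)
JNZ L0: taken
SUB R4, 4 → R4=4-4=0
MOD R5, 8 → R5=4%8=4
SUB R6, 1 → R6=2-1=1
CMP R6, 0  (cmp 1,0)
JNZ L0: taken
SUB R4, 4 → R4=0-4=-4
MOD R5, 8 → R5=4%8=4
SUB R6, 1 → R6=1-1=0
CMP R6, 0  (cmp 0,0)
JNZ L0: not taken
ADD R5, R4 → R5=4+(-4)=0
halt.

-4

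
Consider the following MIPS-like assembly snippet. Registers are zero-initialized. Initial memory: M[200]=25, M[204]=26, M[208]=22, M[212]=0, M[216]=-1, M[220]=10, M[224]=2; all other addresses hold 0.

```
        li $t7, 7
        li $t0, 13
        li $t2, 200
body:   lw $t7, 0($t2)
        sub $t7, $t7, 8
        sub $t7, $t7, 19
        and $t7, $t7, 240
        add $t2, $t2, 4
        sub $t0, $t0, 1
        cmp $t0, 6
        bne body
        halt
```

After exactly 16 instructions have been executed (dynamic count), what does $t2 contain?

208

after li $t7, 7: $t7=7
after li $t0, 13: $t0=13
after li $t2, 200: $t2=200
after lw $t7, 0($t2): $t7=M[200]=25
after sub $t7, $t7, 8: $t7=25-8=17
after sub $t7, $t7, 19: $t7=17-19=-2
after and $t7, $t7, 240: $t7=(-2)&240=240
after add $t2, $t2, 4: $t2=200+4=204
after sub $t0, $t0, 1: $t0=13-1=12
cmp $t0, 6  (cmp 12,6)
bne body: taken
after lw $t7, 0($t2): $t7=M[204]=26
after sub $t7, $t7, 8: $t7=26-8=18
after sub $t7, $t7, 19: $t7=18-19=-1
after and $t7, $t7, 240: $t7=(-1)&240=240
after add $t2, $t2, 4: $t2=204+4=208
After step 16: $t2 = 208.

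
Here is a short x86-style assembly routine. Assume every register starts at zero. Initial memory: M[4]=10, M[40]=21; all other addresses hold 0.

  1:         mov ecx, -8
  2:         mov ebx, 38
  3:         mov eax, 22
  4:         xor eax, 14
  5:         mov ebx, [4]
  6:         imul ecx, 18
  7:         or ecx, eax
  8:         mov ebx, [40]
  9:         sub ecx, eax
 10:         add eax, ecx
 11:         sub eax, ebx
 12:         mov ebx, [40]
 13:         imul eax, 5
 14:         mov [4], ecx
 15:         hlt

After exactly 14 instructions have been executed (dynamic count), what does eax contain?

-785

mov ecx, -8 → ecx=-8
mov ebx, 38 → ebx=38
mov eax, 22 → eax=22
xor eax, 14 → eax=22^14=24
mov ebx, [4] → ebx=M[4]=10
imul ecx, 18 → ecx=(-8)*18=-144
or ecx, eax → ecx=(-144)|24=-136
mov ebx, [40] → ebx=M[40]=21
sub ecx, eax → ecx=(-136)-24=-160
add eax, ecx → eax=24+(-160)=-136
sub eax, ebx → eax=(-136)-21=-157
mov ebx, [40] → ebx=M[40]=21
imul eax, 5 → eax=(-157)*5=-785
mov [4], ecx → M[4]=-160
After step 14: eax = -785.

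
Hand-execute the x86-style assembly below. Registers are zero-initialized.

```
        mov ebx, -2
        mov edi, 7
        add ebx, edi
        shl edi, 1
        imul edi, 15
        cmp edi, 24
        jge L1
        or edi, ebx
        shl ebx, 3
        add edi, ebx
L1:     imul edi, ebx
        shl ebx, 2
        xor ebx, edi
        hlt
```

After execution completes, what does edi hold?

mov ebx, -2 → ebx=-2
mov edi, 7 → edi=7
add ebx, edi → ebx=(-2)+7=5
shl edi, 1 → edi=7<<1=14
imul edi, 15 → edi=14*15=210
cmp edi, 24  (cmp 210,24)
jge L1: taken
imul edi, ebx → edi=210*5=1050
shl ebx, 2 → ebx=5<<2=20
xor ebx, edi → ebx=20^1050=1038
halt.

1050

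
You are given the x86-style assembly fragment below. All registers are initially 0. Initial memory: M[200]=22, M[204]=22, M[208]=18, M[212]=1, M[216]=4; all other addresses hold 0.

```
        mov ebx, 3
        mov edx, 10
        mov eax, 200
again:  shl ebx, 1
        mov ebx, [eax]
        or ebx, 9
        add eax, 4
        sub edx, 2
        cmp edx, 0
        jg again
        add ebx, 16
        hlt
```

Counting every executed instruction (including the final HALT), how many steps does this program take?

40

ebx=3
edx=10
eax=200
ebx=3<<1=6
ebx=M[200]=22
ebx=22|9=31
eax=200+4=204
edx=10-2=8
cmp edx, 0  (cmp 8,0)
jg again: taken
ebx=31<<1=62
ebx=M[204]=22
ebx=22|9=31
eax=204+4=208
edx=8-2=6
cmp edx, 0  (cmp 6,0)
jg again: taken
ebx=31<<1=62
ebx=M[208]=18
ebx=18|9=27
eax=208+4=212
edx=6-2=4
cmp edx, 0  (cmp 4,0)
jg again: taken
ebx=27<<1=54
ebx=M[212]=1
ebx=1|9=9
eax=212+4=216
edx=4-2=2
cmp edx, 0  (cmp 2,0)
jg again: taken
ebx=9<<1=18
ebx=M[216]=4
ebx=4|9=13
eax=216+4=220
edx=2-2=0
cmp edx, 0  (cmp 0,0)
jg again: not taken
ebx=13+16=29
halt.
Total executed instructions: 40.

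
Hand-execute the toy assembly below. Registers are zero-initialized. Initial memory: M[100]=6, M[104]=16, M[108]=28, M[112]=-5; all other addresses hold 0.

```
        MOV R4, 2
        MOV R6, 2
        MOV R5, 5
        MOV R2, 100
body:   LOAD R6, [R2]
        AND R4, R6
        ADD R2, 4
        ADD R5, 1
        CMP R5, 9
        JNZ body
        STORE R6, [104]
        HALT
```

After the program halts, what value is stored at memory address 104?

-5

after MOV R4, 2: R4=2
after MOV R6, 2: R6=2
after MOV R5, 5: R5=5
after MOV R2, 100: R2=100
after LOAD R6, [R2]: R6=M[100]=6
after AND R4, R6: R4=2&6=2
after ADD R2, 4: R2=100+4=104
after ADD R5, 1: R5=5+1=6
CMP R5, 9  (cmp 6,9)
JNZ body: taken
after LOAD R6, [R2]: R6=M[104]=16
after AND R4, R6: R4=2&16=0
after ADD R2, 4: R2=104+4=108
after ADD R5, 1: R5=6+1=7
CMP R5, 9  (cmp 7,9)
JNZ body: taken
after LOAD R6, [R2]: R6=M[108]=28
after AND R4, R6: R4=0&28=0
after ADD R2, 4: R2=108+4=112
after ADD R5, 1: R5=7+1=8
CMP R5, 9  (cmp 8,9)
JNZ body: taken
after LOAD R6, [R2]: R6=M[112]=-5
after AND R4, R6: R4=0&(-5)=0
after ADD R2, 4: R2=112+4=116
after ADD R5, 1: R5=8+1=9
CMP R5, 9  (cmp 9,9)
JNZ body: not taken
STORE R6, [104] → M[104]=-5
halt.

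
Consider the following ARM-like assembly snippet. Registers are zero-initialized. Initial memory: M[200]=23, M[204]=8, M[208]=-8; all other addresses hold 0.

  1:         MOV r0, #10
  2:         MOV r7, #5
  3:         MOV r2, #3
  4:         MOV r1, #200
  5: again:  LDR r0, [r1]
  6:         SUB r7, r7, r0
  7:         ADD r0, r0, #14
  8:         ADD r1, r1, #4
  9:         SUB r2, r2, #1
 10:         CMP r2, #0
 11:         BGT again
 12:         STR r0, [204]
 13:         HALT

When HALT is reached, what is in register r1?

212

after MOV r0, #10: r0=10
after MOV r7, #5: r7=5
after MOV r2, #3: r2=3
after MOV r1, #200: r1=200
after LDR r0, [r1]: r0=M[200]=23
after SUB r7, r7, r0: r7=5-23=-18
after ADD r0, r0, #14: r0=23+14=37
after ADD r1, r1, #4: r1=200+4=204
after SUB r2, r2, #1: r2=3-1=2
CMP r2, #0  (cmp 2,0)
BGT again: taken
after LDR r0, [r1]: r0=M[204]=8
after SUB r7, r7, r0: r7=(-18)-8=-26
after ADD r0, r0, #14: r0=8+14=22
after ADD r1, r1, #4: r1=204+4=208
after SUB r2, r2, #1: r2=2-1=1
CMP r2, #0  (cmp 1,0)
BGT again: taken
after LDR r0, [r1]: r0=M[208]=-8
after SUB r7, r7, r0: r7=(-26)-(-8)=-18
after ADD r0, r0, #14: r0=(-8)+14=6
after ADD r1, r1, #4: r1=208+4=212
after SUB r2, r2, #1: r2=1-1=0
CMP r2, #0  (cmp 0,0)
BGT again: not taken
STR r0, [204] → M[204]=6
halt.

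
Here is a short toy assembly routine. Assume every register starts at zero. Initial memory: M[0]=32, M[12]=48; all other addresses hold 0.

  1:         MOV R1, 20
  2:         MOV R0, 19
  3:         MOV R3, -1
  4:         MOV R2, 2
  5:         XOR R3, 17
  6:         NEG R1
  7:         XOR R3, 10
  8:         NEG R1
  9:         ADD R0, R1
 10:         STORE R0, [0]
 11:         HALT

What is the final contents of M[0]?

39

after MOV R1, 20: R1=20
after MOV R0, 19: R0=19
after MOV R3, -1: R3=-1
after MOV R2, 2: R2=2
after XOR R3, 17: R3=(-1)^17=-18
after NEG R1: R1=-(20)=-20
after XOR R3, 10: R3=(-18)^10=-28
after NEG R1: R1=-(-20)=20
after ADD R0, R1: R0=19+20=39
STORE R0, [0] → M[0]=39
halt.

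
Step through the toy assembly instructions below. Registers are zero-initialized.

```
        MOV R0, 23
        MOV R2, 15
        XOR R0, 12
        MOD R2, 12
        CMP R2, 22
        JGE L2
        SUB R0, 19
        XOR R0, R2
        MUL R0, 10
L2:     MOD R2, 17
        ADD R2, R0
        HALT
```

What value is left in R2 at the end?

after MOV R0, 23: R0=23
after MOV R2, 15: R2=15
after XOR R0, 12: R0=23^12=27
after MOD R2, 12: R2=15%12=3
CMP R2, 22  (cmp 3,22)
JGE L2: not taken
after SUB R0, 19: R0=27-19=8
after XOR R0, R2: R0=8^3=11
after MUL R0, 10: R0=11*10=110
after MOD R2, 17: R2=3%17=3
after ADD R2, R0: R2=3+110=113
halt.

113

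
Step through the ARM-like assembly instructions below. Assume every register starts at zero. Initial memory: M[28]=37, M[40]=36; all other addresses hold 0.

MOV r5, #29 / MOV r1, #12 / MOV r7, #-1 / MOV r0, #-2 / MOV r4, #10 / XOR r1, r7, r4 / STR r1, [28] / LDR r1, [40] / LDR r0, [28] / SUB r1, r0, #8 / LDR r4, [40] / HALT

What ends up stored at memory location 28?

-11

MOV r5, #29 → r5=29
MOV r1, #12 → r1=12
MOV r7, #-1 → r7=-1
MOV r0, #-2 → r0=-2
MOV r4, #10 → r4=10
XOR r1, r7, r4 → r1=(-1)^10=-11
STR r1, [28] → M[28]=-11
LDR r1, [40] → r1=M[40]=36
LDR r0, [28] → r0=M[28]=-11
SUB r1, r0, #8 → r1=(-11)-8=-19
LDR r4, [40] → r4=M[40]=36
halt.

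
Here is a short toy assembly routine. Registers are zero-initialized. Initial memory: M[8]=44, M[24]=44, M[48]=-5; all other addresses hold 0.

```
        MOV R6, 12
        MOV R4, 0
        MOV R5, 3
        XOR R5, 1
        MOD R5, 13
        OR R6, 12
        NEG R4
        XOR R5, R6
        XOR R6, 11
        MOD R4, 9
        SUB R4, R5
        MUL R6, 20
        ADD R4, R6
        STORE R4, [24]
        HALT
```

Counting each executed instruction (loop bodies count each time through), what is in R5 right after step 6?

MOV R6, 12 → R6=12
MOV R4, 0 → R4=0
MOV R5, 3 → R5=3
XOR R5, 1 → R5=3^1=2
MOD R5, 13 → R5=2%13=2
OR R6, 12 → R6=12|12=12
After step 6: R5 = 2.

2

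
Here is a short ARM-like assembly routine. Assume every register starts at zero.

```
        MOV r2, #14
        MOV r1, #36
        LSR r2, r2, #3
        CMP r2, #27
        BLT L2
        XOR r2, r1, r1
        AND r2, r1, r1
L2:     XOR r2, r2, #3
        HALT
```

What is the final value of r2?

2

after MOV r2, #14: r2=14
after MOV r1, #36: r1=36
after LSR r2, r2, #3: r2=14>>3=1
CMP r2, #27  (cmp 1,27)
BLT L2: taken
after XOR r2, r2, #3: r2=1^3=2
halt.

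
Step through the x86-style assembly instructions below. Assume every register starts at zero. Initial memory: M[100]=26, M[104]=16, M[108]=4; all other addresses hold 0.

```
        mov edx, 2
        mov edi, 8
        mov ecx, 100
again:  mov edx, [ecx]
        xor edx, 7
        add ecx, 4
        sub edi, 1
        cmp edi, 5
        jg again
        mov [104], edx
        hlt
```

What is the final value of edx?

3

mov edx, 2 → edx=2
mov edi, 8 → edi=8
mov ecx, 100 → ecx=100
mov edx, [ecx] → edx=M[100]=26
xor edx, 7 → edx=26^7=29
add ecx, 4 → ecx=100+4=104
sub edi, 1 → edi=8-1=7
cmp edi, 5  (cmp 7,5)
jg again: taken
mov edx, [ecx] → edx=M[104]=16
xor edx, 7 → edx=16^7=23
add ecx, 4 → ecx=104+4=108
sub edi, 1 → edi=7-1=6
cmp edi, 5  (cmp 6,5)
jg again: taken
mov edx, [ecx] → edx=M[108]=4
xor edx, 7 → edx=4^7=3
add ecx, 4 → ecx=108+4=112
sub edi, 1 → edi=6-1=5
cmp edi, 5  (cmp 5,5)
jg again: not taken
mov [104], edx → M[104]=3
halt.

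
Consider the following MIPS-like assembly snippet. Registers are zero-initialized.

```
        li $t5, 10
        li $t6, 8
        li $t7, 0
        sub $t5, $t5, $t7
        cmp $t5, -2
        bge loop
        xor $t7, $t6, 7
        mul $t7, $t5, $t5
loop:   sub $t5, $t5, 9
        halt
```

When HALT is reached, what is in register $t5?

1

$t5=10
$t6=8
$t7=0
$t5=10-0=10
cmp $t5, -2  (cmp 10,-2)
bge loop: taken
$t5=10-9=1
halt.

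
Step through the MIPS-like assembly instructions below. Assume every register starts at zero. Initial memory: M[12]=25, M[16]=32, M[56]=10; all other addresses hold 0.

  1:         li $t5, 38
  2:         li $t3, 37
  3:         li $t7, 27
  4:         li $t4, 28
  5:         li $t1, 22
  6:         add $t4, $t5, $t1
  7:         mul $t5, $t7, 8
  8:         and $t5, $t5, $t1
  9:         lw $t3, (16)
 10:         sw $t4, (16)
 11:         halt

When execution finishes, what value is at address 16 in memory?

after li $t5, 38: $t5=38
after li $t3, 37: $t3=37
after li $t7, 27: $t7=27
after li $t4, 28: $t4=28
after li $t1, 22: $t1=22
after add $t4, $t5, $t1: $t4=38+22=60
after mul $t5, $t7, 8: $t5=27*8=216
after and $t5, $t5, $t1: $t5=216&22=16
after lw $t3, (16): $t3=M[16]=32
sw $t4, (16) → M[16]=60
halt.

60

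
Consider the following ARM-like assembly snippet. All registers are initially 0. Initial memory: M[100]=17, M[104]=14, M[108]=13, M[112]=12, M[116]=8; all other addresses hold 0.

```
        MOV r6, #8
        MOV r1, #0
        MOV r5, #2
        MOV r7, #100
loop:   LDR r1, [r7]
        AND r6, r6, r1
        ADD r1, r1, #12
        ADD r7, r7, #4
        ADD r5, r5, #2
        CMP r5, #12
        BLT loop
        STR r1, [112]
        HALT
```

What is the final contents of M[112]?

after MOV r6, #8: r6=8
after MOV r1, #0: r1=0
after MOV r5, #2: r5=2
after MOV r7, #100: r7=100
after LDR r1, [r7]: r1=M[100]=17
after AND r6, r6, r1: r6=8&17=0
after ADD r1, r1, #12: r1=17+12=29
after ADD r7, r7, #4: r7=100+4=104
after ADD r5, r5, #2: r5=2+2=4
CMP r5, #12  (cmp 4,12)
BLT loop: taken
after LDR r1, [r7]: r1=M[104]=14
after AND r6, r6, r1: r6=0&14=0
after ADD r1, r1, #12: r1=14+12=26
after ADD r7, r7, #4: r7=104+4=108
after ADD r5, r5, #2: r5=4+2=6
CMP r5, #12  (cmp 6,12)
BLT loop: taken
after LDR r1, [r7]: r1=M[108]=13
after AND r6, r6, r1: r6=0&13=0
after ADD r1, r1, #12: r1=13+12=25
after ADD r7, r7, #4: r7=108+4=112
after ADD r5, r5, #2: r5=6+2=8
CMP r5, #12  (cmp 8,12)
BLT loop: taken
after LDR r1, [r7]: r1=M[112]=12
after AND r6, r6, r1: r6=0&12=0
after ADD r1, r1, #12: r1=12+12=24
after ADD r7, r7, #4: r7=112+4=116
after ADD r5, r5, #2: r5=8+2=10
CMP r5, #12  (cmp 10,12)
BLT loop: taken
after LDR r1, [r7]: r1=M[116]=8
after AND r6, r6, r1: r6=0&8=0
after ADD r1, r1, #12: r1=8+12=20
after ADD r7, r7, #4: r7=116+4=120
after ADD r5, r5, #2: r5=10+2=12
CMP r5, #12  (cmp 12,12)
BLT loop: not taken
STR r1, [112] → M[112]=20
halt.

20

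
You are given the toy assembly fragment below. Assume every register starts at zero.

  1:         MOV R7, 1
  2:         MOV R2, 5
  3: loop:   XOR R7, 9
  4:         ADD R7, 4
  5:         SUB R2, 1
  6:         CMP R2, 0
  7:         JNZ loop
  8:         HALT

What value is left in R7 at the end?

28

R7=1
R2=5
R7=1^9=8
R7=8+4=12
R2=5-1=4
CMP R2, 0  (cmp 4,0)
JNZ loop: taken
R7=12^9=5
R7=5+4=9
R2=4-1=3
CMP R2, 0  (cmp 3,0)
JNZ loop: taken
R7=9^9=0
R7=0+4=4
R2=3-1=2
CMP R2, 0  (cmp 2,0)
JNZ loop: taken
R7=4^9=13
R7=13+4=17
R2=2-1=1
CMP R2, 0  (cmp 1,0)
JNZ loop: taken
R7=17^9=24
R7=24+4=28
R2=1-1=0
CMP R2, 0  (cmp 0,0)
JNZ loop: not taken
halt.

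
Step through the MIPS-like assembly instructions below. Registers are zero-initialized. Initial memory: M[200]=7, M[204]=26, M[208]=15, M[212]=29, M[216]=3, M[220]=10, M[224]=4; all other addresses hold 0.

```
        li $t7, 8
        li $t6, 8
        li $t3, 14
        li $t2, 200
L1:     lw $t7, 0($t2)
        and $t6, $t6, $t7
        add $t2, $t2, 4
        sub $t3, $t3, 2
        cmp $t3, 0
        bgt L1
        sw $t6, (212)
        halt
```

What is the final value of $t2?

228

after li $t7, 8: $t7=8
after li $t6, 8: $t6=8
after li $t3, 14: $t3=14
after li $t2, 200: $t2=200
after lw $t7, 0($t2): $t7=M[200]=7
after and $t6, $t6, $t7: $t6=8&7=0
after add $t2, $t2, 4: $t2=200+4=204
after sub $t3, $t3, 2: $t3=14-2=12
cmp $t3, 0  (cmp 12,0)
bgt L1: taken
after lw $t7, 0($t2): $t7=M[204]=26
after and $t6, $t6, $t7: $t6=0&26=0
after add $t2, $t2, 4: $t2=204+4=208
after sub $t3, $t3, 2: $t3=12-2=10
cmp $t3, 0  (cmp 10,0)
bgt L1: taken
after lw $t7, 0($t2): $t7=M[208]=15
after and $t6, $t6, $t7: $t6=0&15=0
after add $t2, $t2, 4: $t2=208+4=212
after sub $t3, $t3, 2: $t3=10-2=8
cmp $t3, 0  (cmp 8,0)
bgt L1: taken
after lw $t7, 0($t2): $t7=M[212]=29
after and $t6, $t6, $t7: $t6=0&29=0
after add $t2, $t2, 4: $t2=212+4=216
after sub $t3, $t3, 2: $t3=8-2=6
cmp $t3, 0  (cmp 6,0)
bgt L1: taken
after lw $t7, 0($t2): $t7=M[216]=3
after and $t6, $t6, $t7: $t6=0&3=0
after add $t2, $t2, 4: $t2=216+4=220
after sub $t3, $t3, 2: $t3=6-2=4
cmp $t3, 0  (cmp 4,0)
bgt L1: taken
after lw $t7, 0($t2): $t7=M[220]=10
after and $t6, $t6, $t7: $t6=0&10=0
after add $t2, $t2, 4: $t2=220+4=224
after sub $t3, $t3, 2: $t3=4-2=2
cmp $t3, 0  (cmp 2,0)
bgt L1: taken
after lw $t7, 0($t2): $t7=M[224]=4
after and $t6, $t6, $t7: $t6=0&4=0
after add $t2, $t2, 4: $t2=224+4=228
after sub $t3, $t3, 2: $t3=2-2=0
cmp $t3, 0  (cmp 0,0)
bgt L1: not taken
sw $t6, (212) → M[212]=0
halt.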